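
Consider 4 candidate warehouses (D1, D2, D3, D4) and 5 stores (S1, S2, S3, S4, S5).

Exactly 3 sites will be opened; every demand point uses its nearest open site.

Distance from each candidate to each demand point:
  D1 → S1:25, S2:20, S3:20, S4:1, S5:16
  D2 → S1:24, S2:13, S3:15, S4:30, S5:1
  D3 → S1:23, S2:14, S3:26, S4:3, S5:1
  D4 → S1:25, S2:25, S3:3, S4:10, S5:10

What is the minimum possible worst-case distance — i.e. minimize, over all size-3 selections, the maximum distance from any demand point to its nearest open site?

Open {D1, D2, D3}.
  Farthest demand point is S1 at distance 23 (to D3); all others are ≤ 23.
With {D1, D3, D4} the worst case is 23.
With {D2, D3, D4} the worst case is 23.
No size-3 selection achieves below 23.

23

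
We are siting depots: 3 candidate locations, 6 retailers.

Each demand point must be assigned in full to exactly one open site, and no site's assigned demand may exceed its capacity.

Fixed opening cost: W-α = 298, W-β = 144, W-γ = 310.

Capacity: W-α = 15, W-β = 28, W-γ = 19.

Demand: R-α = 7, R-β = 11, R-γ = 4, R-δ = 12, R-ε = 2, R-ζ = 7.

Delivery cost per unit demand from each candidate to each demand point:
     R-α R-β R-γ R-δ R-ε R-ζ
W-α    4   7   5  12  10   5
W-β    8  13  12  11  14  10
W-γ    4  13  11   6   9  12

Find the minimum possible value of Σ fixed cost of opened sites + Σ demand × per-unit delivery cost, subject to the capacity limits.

Open {W-α, W-β}; cheapest assignment that respects the capacities:
  W-α (cap 15, load 15): R-β, R-γ — cost 11×7 + 4×5 = 97
  W-β (cap 28, load 28): R-α, R-δ, R-ε, R-ζ — cost 7×8 + 12×11 + 2×14 + 7×10 = 286
  Shipping 383, fixed 442 → total 825.
  Any other capacity-feasible assignment to {W-α, W-β} ships for at least 383.
Compare {W-β, W-γ}: its best feasible assignment gives total 843.
Compare {W-α, W-β, W-γ}: its best feasible assignment gives total 1047.
Every other set of open sites that can feasibly serve all demand totals ≥ 843 even under its best assignment. Minimum: 825.

825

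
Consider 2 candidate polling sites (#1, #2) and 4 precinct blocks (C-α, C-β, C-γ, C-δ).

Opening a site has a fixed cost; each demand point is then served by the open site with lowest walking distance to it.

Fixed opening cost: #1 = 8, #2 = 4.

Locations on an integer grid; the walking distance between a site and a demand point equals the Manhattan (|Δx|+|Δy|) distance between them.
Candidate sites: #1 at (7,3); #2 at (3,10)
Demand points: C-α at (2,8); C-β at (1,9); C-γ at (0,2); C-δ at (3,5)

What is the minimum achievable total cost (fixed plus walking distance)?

26

Open {#2}: assign each demand point to its cheapest open site.
  C-α→#2 3, C-β→#2 3, C-γ→#2 11, C-δ→#2 5
  walking distance 22, fixed 4 → total 26.
Compare {#1, #2}: walking distance 19 + fixed 12 = 31.
Compare {#1}: walking distance 36 + fixed 8 = 44.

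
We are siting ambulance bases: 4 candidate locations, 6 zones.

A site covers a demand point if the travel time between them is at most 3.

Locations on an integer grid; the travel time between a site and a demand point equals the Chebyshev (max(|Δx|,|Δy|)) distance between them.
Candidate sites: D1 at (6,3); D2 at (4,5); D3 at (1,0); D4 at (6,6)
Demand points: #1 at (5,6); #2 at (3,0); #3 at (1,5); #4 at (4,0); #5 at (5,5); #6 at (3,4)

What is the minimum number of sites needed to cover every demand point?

Coverage sets (demand points within 3 of each site):
  D1: {#1, #2, #4, #5, #6}
  D2: {#1, #3, #5, #6}
  D3: {#2, #4}
  D4: {#1, #5, #6}
No single site covers all 6 demand points.
But {D1, D2} covers everything, so the minimum is 2.

2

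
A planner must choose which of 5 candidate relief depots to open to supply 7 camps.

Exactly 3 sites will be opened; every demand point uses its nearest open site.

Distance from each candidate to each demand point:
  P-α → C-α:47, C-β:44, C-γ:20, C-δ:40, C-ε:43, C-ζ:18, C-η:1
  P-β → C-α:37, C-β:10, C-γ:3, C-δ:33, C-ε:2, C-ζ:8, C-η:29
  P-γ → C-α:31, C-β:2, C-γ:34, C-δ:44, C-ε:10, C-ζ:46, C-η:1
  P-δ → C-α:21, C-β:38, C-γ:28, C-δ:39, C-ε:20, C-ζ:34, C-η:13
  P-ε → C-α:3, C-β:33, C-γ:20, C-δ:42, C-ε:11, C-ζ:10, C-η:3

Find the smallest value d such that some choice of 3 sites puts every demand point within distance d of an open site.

33

Open {P-α, P-β, P-γ}.
  Farthest demand point is C-δ at distance 33 (to P-β); all others are ≤ 33.
With {P-α, P-β, P-δ} the worst case is 33.
With {P-α, P-β, P-ε} the worst case is 33.
No size-3 selection achieves below 33.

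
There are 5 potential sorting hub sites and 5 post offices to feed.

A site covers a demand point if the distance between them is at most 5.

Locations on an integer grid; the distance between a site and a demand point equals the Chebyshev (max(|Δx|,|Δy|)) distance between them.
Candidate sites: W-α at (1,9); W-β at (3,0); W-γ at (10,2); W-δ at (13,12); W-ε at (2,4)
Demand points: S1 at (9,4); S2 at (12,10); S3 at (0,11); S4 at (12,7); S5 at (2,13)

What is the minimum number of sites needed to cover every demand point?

Coverage sets (demand points within 5 of each site):
  W-α: {S3, S5}
  W-β: {}
  W-γ: {S1, S4}
  W-δ: {S2, S4}
  W-ε: {}
No 2 sites suffice: every size-2 union leaves at least one demand point uncovered.
But {W-α, W-γ, W-δ} covers everything, so the minimum is 3.

3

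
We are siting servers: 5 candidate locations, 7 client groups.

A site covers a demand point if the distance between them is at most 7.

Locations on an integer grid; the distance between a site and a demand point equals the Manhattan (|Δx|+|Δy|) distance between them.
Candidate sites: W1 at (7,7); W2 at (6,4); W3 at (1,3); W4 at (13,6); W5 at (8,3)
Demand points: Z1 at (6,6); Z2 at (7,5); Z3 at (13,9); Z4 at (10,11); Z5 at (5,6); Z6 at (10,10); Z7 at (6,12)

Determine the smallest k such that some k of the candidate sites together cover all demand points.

Coverage sets (demand points within 7 of each site):
  W1: {Z1, Z2, Z4, Z5, Z6, Z7}
  W2: {Z1, Z2, Z5}
  W3: {Z5}
  W4: {Z1, Z2, Z3, Z6}
  W5: {Z1, Z2, Z5}
No single site covers all 7 demand points.
But {W1, W4} covers everything, so the minimum is 2.

2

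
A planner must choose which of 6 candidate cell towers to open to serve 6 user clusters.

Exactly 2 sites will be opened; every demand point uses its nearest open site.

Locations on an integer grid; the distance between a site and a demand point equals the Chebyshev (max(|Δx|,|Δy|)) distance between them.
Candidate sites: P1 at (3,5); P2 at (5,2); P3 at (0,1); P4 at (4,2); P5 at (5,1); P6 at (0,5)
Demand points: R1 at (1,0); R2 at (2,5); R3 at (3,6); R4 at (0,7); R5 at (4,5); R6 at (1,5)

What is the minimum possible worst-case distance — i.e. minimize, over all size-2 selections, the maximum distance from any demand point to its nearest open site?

3

Open {P1, P3}.
  Farthest demand point is R4 at distance 3 (to P1); all others are ≤ 3.
With {P1, P4} the worst case is 3.
With {P4, P6} the worst case is 3.
No size-2 selection achieves below 3.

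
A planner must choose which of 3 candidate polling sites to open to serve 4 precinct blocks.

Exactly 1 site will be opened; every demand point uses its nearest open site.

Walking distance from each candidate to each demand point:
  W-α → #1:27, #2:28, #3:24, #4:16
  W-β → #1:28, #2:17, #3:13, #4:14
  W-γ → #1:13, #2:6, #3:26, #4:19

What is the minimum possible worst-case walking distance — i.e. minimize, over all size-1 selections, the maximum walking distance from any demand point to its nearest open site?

26

Open {W-γ}.
  Farthest demand point is #3 at walking distance 26 (to W-γ); all others are ≤ 26.
With {W-α} the worst case is 28.
With {W-β} the worst case is 28.
No size-1 selection achieves below 26.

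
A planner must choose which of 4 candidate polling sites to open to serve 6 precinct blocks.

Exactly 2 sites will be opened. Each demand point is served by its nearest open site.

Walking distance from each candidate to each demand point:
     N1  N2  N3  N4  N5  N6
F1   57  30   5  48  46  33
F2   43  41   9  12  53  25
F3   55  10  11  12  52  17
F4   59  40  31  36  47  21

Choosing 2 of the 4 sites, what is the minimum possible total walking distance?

Open {F2, F3}.
  N1→F2 43, N2→F3 10, N3→F2 9, N4→F2 12, N5→F3 52, N6→F3 17  ⇒ total 143.
Compare {F1, F3}: total 145.
Compare {F3, F4}: total 152.
No size-2 selection does better; minimum is 143.

143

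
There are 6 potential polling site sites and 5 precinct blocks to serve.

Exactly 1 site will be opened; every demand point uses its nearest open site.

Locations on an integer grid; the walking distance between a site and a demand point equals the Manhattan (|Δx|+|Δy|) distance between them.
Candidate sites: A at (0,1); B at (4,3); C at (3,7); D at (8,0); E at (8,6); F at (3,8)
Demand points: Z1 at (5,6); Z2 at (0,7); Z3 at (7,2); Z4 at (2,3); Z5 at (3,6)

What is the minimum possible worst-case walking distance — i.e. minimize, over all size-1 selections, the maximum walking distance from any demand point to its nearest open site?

8

Open {B}.
  Farthest demand point is Z2 at walking distance 8 (to B); all others are ≤ 8.
With {C} the worst case is 9.
With {E} the worst case is 9.
No size-1 selection achieves below 8.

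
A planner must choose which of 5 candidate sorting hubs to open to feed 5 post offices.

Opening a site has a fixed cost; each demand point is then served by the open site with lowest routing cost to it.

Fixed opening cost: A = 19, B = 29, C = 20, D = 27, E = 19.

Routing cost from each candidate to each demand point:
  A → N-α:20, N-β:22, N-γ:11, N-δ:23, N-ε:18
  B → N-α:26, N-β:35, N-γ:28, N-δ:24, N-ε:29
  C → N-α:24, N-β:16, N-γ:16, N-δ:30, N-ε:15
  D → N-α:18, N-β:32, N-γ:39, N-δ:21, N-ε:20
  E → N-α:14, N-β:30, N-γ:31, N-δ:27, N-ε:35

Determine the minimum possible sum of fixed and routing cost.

113

Open {A}: assign each demand point to its cheapest open site.
  N-α→A 20, N-β→A 22, N-γ→A 11, N-δ→A 23, N-ε→A 18
  routing cost 94, fixed 19 → total 113.
Compare {C}: routing cost 101 + fixed 20 = 121.
Compare {A, C}: routing cost 85 + fixed 39 = 124.
Compare {A, E}: routing cost 88 + fixed 38 = 126.
All other subsets cost ≥ 121. Minimum total cost: 113.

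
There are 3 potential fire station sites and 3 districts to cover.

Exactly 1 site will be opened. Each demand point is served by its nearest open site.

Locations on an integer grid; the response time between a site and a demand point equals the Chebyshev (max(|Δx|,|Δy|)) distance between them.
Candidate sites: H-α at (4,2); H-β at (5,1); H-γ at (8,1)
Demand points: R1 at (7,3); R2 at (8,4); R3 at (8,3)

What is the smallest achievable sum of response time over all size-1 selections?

Open {H-γ}.
  R1→H-γ 2, R2→H-γ 3, R3→H-γ 2  ⇒ total 7.
Compare {H-β}: total 8.
Compare {H-α}: total 11.

7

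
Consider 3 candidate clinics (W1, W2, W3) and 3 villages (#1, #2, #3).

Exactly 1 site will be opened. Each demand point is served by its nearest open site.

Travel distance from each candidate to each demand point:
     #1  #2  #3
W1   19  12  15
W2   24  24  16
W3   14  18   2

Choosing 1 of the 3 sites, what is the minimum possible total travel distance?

34

Open {W3}.
  #1→W3 14, #2→W3 18, #3→W3 2  ⇒ total 34.
Compare {W1}: total 46.
Compare {W2}: total 64.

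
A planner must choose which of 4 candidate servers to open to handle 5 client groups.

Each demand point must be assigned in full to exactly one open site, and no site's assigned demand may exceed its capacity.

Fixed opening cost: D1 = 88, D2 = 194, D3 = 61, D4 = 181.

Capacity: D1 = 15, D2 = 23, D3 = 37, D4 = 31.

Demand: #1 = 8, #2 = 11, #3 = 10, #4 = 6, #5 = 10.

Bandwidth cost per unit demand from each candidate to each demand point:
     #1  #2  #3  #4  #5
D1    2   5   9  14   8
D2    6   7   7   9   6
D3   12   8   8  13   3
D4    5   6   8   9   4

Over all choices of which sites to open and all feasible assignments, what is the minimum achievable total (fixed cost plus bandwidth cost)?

441

Open {D1, D3}; cheapest assignment that respects the capacities:
  D1 (cap 15, load 8): #1 — cost 8×2 = 16
  D3 (cap 37, load 37): #2, #3, #4, #5 — cost 11×8 + 10×8 + 6×13 + 10×3 = 276
  Shipping 292, fixed 149 → total 441.
  Any other capacity-feasible assignment to {D1, D3} ships for at least 292.
Compare {D3, D4}: its best feasible assignment gives total 512.
Compare {D1, D4}: its best feasible assignment gives total 555.
Every other set of open sites that can feasibly serve all demand totals ≥ 512 even under its best assignment. Minimum: 441.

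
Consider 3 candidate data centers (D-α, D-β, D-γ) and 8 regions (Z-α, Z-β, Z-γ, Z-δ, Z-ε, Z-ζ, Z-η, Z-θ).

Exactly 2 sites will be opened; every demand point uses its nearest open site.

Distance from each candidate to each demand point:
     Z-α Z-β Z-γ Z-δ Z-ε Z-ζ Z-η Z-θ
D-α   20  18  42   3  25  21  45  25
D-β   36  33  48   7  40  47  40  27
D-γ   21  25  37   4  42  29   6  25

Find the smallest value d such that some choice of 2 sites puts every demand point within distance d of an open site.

37

Open {D-α, D-γ}.
  Farthest demand point is Z-γ at distance 37 (to D-γ); all others are ≤ 37.
With {D-β, D-γ} the worst case is 40.
With {D-α, D-β} the worst case is 42.
No size-2 selection achieves below 37.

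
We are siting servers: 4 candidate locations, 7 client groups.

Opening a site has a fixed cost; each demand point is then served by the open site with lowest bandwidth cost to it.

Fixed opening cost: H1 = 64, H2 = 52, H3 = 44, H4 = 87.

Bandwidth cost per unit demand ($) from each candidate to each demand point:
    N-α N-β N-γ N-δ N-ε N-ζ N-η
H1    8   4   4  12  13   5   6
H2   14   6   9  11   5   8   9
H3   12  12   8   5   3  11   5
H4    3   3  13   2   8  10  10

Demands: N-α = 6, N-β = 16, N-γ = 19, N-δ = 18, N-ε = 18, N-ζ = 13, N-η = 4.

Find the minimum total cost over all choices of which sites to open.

512

Open {H1, H3, H4}: assign each demand point to its cheapest open site.
  N-α→H4 6×3=18, N-β→H4 16×3=48, N-γ→H1 19×4=76, N-δ→H4 18×2=36, N-ε→H3 18×3=54, N-ζ→H1 13×5=65, N-η→H3 4×5=20
  bandwidth cost 317, fixed 195 → total 512.
Compare {H1, H3}: bandwidth cost 417 + fixed 108 = 525.
Compare {H1, H2, H4}: bandwidth cost 357 + fixed 203 = 560.
Compare {H1, H4}: bandwidth cost 411 + fixed 151 = 562.
All other subsets cost ≥ 525. Minimum total cost: 512.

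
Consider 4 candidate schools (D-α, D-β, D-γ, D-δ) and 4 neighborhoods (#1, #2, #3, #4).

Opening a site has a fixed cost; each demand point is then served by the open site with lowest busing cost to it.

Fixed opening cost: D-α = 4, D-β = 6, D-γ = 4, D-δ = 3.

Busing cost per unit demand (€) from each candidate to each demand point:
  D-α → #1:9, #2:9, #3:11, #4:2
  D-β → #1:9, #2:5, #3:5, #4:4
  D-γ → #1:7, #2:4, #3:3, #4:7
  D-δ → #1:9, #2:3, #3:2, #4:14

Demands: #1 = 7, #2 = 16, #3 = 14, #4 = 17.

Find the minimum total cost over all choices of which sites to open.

170

Open {D-α, D-γ, D-δ}: assign each demand point to its cheapest open site.
  #1→D-γ 7×7=49, #2→D-δ 16×3=48, #3→D-δ 14×2=28, #4→D-α 17×2=34
  busing cost 159, fixed 11 → total 170.
Compare {D-α, D-β, D-γ, D-δ}: busing cost 159 + fixed 17 = 176.
Compare {D-α, D-δ}: busing cost 173 + fixed 7 = 180.
Compare {D-α, D-β, D-δ}: busing cost 173 + fixed 13 = 186.
All other subsets cost ≥ 176. Minimum total cost: 170.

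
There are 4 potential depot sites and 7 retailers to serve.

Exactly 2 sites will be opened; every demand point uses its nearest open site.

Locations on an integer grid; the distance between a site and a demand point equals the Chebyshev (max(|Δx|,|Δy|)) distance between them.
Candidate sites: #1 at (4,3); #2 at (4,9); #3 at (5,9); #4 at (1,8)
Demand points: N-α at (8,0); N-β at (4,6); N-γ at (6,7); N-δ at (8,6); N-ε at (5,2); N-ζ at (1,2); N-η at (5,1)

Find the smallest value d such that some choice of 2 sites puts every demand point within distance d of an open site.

Open {#1, #2}.
  Farthest demand point is N-α at distance 4 (to #1); all others are ≤ 4.
With {#1, #3} the worst case is 4.
With {#1, #4} the worst case is 4.
No size-2 selection achieves below 4.

4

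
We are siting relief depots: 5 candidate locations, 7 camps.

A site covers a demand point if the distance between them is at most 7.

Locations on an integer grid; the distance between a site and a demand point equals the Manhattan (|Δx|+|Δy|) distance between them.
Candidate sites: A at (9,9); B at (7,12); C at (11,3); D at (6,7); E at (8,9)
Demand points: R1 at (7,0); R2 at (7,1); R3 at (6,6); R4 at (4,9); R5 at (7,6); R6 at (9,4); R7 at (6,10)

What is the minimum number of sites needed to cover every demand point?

Coverage sets (demand points within 7 of each site):
  A: {R3, R4, R5, R6, R7}
  B: {R3, R4, R5, R7}
  C: {R1, R2, R5, R6}
  D: {R2, R3, R4, R5, R6, R7}
  E: {R3, R4, R5, R6, R7}
No single site covers all 7 demand points.
But {A, C} covers everything, so the minimum is 2.

2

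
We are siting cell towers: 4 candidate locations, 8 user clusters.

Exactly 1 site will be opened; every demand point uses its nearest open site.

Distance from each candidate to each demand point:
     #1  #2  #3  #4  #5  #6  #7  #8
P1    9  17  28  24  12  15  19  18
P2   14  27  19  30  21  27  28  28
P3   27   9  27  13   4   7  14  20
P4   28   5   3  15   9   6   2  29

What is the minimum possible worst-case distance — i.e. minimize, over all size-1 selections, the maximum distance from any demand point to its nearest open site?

Open {P3}.
  Farthest demand point is #1 at distance 27 (to P3); all others are ≤ 27.
With {P1} the worst case is 28.
With {P4} the worst case is 29.
No size-1 selection achieves below 27.

27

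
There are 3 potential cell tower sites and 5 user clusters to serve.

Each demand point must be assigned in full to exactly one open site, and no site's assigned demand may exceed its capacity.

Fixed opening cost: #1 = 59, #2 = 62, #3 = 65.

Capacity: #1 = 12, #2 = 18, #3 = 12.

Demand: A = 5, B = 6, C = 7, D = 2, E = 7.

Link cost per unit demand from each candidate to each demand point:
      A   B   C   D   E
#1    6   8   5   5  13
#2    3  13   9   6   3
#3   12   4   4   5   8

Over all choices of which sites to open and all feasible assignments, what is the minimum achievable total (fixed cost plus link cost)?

Open {#2, #3}; cheapest assignment that respects the capacities:
  #2 (cap 18, load 18): A, B, E — cost 5×3 + 6×13 + 7×3 = 114
  #3 (cap 12, load 9): C, D — cost 7×4 + 2×5 = 38
  Shipping 152, fixed 127 → total 279.
  Any other capacity-feasible assignment to {#2, #3} ships for at least 152.
Compare {#1, #2}: its best feasible assignment gives total 280.
Compare {#1, #2, #3}: its best feasible assignment gives total 291.
Every other set of open sites that can feasibly serve all demand totals ≥ 280 even under its best assignment. Minimum: 279.

279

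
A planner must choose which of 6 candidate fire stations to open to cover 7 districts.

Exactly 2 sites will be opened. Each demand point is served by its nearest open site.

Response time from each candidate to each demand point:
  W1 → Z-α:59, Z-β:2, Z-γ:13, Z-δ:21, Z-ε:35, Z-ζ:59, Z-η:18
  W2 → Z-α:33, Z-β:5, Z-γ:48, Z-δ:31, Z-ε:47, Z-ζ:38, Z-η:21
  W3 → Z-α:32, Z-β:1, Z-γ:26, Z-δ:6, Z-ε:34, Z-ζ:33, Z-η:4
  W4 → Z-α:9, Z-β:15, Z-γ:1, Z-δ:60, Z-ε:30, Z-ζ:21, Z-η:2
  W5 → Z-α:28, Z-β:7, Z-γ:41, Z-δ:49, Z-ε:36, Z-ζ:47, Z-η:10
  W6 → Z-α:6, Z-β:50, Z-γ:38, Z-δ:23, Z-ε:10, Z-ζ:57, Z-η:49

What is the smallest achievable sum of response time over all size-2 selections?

Open {W3, W4}.
  Z-α→W4 9, Z-β→W3 1, Z-γ→W4 1, Z-δ→W3 6, Z-ε→W4 30, Z-ζ→W4 21, Z-η→W4 2  ⇒ total 70.
Compare {W4, W6}: total 78.
Compare {W1, W4}: total 86.
No size-2 selection does better; minimum is 70.

70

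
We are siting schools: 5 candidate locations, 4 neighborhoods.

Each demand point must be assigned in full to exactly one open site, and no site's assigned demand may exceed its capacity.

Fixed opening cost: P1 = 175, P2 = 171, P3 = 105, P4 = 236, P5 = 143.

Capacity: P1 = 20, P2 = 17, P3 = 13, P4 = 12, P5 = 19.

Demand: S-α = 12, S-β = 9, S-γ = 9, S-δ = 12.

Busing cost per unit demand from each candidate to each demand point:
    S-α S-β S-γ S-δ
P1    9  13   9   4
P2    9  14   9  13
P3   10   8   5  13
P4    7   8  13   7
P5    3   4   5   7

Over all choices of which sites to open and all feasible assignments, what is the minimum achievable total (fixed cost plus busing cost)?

Open {P1, P3, P5}; cheapest assignment that respects the capacities:
  P1 (cap 20, load 12): S-δ — cost 12×4 = 48
  P3 (cap 13, load 12): S-α — cost 12×10 = 120
  P5 (cap 19, load 18): S-β, S-γ — cost 9×4 + 9×5 = 81
  Shipping 249, fixed 423 → total 672.
  Any other capacity-feasible assignment to {P1, P3, P5} ships for at least 249.
Compare {P1, P2, P5}: its best feasible assignment gives total 726.
Compare {P2, P3, P5}: its best feasible assignment gives total 764.
Every other set of open sites that can feasibly serve all demand totals ≥ 726 even under its best assignment. Minimum: 672.

672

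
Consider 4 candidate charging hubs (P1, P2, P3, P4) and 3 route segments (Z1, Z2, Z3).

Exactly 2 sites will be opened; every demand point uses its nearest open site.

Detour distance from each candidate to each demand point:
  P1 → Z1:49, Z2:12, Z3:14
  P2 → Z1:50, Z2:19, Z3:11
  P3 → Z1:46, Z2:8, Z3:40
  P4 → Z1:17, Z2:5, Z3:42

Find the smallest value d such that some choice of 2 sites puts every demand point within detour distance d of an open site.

Open {P1, P4}.
  Farthest demand point is Z1 at detour distance 17 (to P4); all others are ≤ 17.
With {P2, P4} the worst case is 17.
With {P3, P4} the worst case is 40.
No size-2 selection achieves below 17.

17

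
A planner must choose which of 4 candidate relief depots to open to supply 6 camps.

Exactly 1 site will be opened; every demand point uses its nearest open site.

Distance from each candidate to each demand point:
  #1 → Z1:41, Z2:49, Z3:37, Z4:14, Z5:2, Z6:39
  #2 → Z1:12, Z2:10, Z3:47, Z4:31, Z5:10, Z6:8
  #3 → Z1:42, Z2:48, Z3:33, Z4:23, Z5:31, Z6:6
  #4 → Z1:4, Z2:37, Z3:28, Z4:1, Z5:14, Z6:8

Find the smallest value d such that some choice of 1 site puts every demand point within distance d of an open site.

37

Open {#4}.
  Farthest demand point is Z2 at distance 37 (to #4); all others are ≤ 37.
With {#2} the worst case is 47.
With {#3} the worst case is 48.
No size-1 selection achieves below 37.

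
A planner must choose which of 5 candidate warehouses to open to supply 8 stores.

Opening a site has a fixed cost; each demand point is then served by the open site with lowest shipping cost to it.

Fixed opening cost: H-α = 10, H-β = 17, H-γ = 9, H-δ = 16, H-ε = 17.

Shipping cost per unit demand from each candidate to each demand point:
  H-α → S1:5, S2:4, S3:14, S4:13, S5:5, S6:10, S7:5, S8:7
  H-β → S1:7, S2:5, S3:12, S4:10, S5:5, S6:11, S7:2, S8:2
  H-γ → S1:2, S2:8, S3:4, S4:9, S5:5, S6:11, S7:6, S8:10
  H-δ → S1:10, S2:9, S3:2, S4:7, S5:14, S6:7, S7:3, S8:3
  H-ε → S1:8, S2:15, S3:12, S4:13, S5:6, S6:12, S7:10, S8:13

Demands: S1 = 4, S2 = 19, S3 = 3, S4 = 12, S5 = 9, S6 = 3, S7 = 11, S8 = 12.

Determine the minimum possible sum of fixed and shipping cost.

Open {H-α, H-β, H-γ, H-δ}: assign each demand point to its cheapest open site.
  S1→H-γ 4×2=8, S2→H-α 19×4=76, S3→H-δ 3×2=6, S4→H-δ 12×7=84, S5→H-α 9×5=45, S6→H-δ 3×7=21, S7→H-β 11×2=22, S8→H-β 12×2=24
  shipping cost 286, fixed 52 → total 338.
Compare {H-α, H-β, H-δ}: shipping cost 298 + fixed 43 = 341.
Compare {H-α, H-γ, H-δ}: shipping cost 309 + fixed 35 = 344.
Compare {H-α, H-δ}: shipping cost 321 + fixed 26 = 347.
All other subsets cost ≥ 341. Minimum total cost: 338.

338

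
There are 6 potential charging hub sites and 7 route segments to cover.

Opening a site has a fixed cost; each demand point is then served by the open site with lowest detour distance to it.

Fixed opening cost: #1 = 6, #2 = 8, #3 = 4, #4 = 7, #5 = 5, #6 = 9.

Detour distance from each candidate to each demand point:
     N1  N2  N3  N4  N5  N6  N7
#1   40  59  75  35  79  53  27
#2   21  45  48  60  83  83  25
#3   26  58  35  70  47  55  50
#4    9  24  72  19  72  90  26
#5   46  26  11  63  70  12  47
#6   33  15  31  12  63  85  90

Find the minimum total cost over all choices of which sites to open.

157

Open {#3, #4, #5, #6}: assign each demand point to its cheapest open site.
  N1→#4 9, N2→#6 15, N3→#5 11, N4→#6 12, N5→#3 47, N6→#5 12, N7→#4 26
  detour distance 132, fixed 25 → total 157.
Compare {#1, #3, #4, #5, #6}: detour distance 132 + fixed 31 = 163.
Compare {#3, #4, #5}: detour distance 148 + fixed 16 = 164.
Compare {#2, #3, #4, #5, #6}: detour distance 131 + fixed 33 = 164.
All other subsets cost ≥ 163. Minimum total cost: 157.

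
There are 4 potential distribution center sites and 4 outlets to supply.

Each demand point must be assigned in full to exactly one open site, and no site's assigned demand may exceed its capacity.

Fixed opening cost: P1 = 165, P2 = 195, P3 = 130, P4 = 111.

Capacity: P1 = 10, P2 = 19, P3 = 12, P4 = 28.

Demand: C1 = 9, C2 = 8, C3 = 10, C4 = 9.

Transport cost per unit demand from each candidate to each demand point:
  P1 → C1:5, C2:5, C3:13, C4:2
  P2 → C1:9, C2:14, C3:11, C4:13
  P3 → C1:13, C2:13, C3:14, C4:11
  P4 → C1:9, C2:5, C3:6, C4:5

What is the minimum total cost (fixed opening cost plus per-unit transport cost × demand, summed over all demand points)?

466

Open {P1, P4}; cheapest assignment that respects the capacities:
  P1 (cap 10, load 9): C1 — cost 9×5 = 45
  P4 (cap 28, load 27): C2, C3, C4 — cost 8×5 + 10×6 + 9×5 = 145
  Shipping 190, fixed 276 → total 466.
  Any other capacity-feasible assignment to {P1, P4} ships for at least 190.
Compare {P3, P4}: its best feasible assignment gives total 503.
Compare {P2, P4}: its best feasible assignment gives total 532.
Every other set of open sites that can feasibly serve all demand totals ≥ 503 even under its best assignment. Minimum: 466.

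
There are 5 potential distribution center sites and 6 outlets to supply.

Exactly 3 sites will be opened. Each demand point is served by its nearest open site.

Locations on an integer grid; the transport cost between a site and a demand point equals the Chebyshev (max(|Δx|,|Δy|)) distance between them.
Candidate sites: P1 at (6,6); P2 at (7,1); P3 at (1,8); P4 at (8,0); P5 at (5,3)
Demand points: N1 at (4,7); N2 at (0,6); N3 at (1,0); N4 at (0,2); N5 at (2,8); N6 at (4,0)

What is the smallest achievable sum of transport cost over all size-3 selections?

17

Open {P1, P3, P5}.
  N1→P1 2, N2→P3 2, N3→P5 4, N4→P5 5, N5→P3 1, N6→P5 3  ⇒ total 17.
Compare {P2, P3, P5}: total 18.
Compare {P3, P4, P5}: total 18.
No size-3 selection does better; minimum is 17.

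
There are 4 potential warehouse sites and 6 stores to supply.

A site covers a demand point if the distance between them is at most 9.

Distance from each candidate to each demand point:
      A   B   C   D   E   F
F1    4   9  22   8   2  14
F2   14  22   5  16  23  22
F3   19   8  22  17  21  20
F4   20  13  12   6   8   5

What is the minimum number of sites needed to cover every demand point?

Coverage sets (demand points within 9 of each site):
  F1: {A, B, D, E}
  F2: {C}
  F3: {B}
  F4: {D, E, F}
No 2 sites suffice: every size-2 union leaves at least one demand point uncovered.
But {F1, F2, F4} covers everything, so the minimum is 3.

3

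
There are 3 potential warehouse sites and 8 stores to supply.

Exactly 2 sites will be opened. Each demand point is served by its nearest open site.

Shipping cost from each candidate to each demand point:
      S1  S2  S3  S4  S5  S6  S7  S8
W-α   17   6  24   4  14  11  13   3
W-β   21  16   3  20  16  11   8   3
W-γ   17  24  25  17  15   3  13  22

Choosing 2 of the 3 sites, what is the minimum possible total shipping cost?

66

Open {W-α, W-β}.
  S1→W-α 17, S2→W-α 6, S3→W-β 3, S4→W-α 4, S5→W-α 14, S6→W-α 11, S7→W-β 8, S8→W-α 3  ⇒ total 66.
Compare {W-β, W-γ}: total 82.
Compare {W-α, W-γ}: total 84.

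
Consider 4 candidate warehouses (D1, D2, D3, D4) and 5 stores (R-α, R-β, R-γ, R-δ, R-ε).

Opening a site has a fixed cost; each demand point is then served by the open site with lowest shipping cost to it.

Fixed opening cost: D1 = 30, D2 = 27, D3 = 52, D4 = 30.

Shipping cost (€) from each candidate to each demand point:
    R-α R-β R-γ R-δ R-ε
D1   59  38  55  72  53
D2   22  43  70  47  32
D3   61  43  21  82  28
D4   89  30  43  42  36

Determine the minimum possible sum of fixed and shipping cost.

Open {D2, D4}: assign each demand point to its cheapest open site.
  R-α→D2 22, R-β→D4 30, R-γ→D4 43, R-δ→D4 42, R-ε→D2 32
  shipping cost 169, fixed 57 → total 226.
Compare {D2, D3}: shipping cost 161 + fixed 79 = 240.
Compare {D2}: shipping cost 214 + fixed 27 = 241.
Compare {D1, D2}: shipping cost 194 + fixed 57 = 251.
All other subsets cost ≥ 240. Minimum total cost: 226.

226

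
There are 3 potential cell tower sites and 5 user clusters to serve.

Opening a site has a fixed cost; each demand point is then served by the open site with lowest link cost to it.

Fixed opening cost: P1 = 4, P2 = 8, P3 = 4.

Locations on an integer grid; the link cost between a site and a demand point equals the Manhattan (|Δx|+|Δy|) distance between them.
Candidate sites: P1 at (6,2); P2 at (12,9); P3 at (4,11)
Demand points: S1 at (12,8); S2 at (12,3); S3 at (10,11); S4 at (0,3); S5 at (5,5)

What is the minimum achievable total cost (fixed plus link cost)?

Open {P1, P2}: assign each demand point to its cheapest open site.
  S1→P2 1, S2→P2 6, S3→P2 4, S4→P1 7, S5→P1 4
  link cost 22, fixed 12 → total 34.
Compare {P1, P2, P3}: link cost 22 + fixed 16 = 38.
Compare {P2, P3}: link cost 30 + fixed 12 = 42.
Compare {P1, P3}: link cost 35 + fixed 8 = 43.
All other subsets cost ≥ 38. Minimum total cost: 34.

34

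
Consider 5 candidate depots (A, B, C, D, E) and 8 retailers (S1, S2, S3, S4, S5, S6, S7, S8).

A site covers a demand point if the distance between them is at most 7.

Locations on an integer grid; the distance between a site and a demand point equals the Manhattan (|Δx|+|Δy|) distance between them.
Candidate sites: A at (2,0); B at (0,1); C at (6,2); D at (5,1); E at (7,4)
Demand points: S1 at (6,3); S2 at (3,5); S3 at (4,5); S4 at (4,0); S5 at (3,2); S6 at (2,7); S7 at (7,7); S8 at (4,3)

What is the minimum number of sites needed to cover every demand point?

2

Coverage sets (demand points within 7 of each site):
  A: {S1, S2, S3, S4, S5, S6, S8}
  B: {S2, S4, S5, S8}
  C: {S1, S2, S3, S4, S5, S7, S8}
  D: {S1, S2, S3, S4, S5, S8}
  E: {S1, S2, S3, S4, S5, S7, S8}
No single site covers all 8 demand points.
But {A, C} covers everything, so the minimum is 2.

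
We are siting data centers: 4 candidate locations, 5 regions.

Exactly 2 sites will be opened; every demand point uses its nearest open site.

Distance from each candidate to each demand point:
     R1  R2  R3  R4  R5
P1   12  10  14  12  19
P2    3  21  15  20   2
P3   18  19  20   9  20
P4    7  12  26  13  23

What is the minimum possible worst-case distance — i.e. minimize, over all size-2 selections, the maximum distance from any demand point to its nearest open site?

14

Open {P1, P2}.
  Farthest demand point is R3 at distance 14 (to P1); all others are ≤ 14.
With {P2, P4} the worst case is 15.
With {P1, P3} the worst case is 19.
No size-2 selection achieves below 14.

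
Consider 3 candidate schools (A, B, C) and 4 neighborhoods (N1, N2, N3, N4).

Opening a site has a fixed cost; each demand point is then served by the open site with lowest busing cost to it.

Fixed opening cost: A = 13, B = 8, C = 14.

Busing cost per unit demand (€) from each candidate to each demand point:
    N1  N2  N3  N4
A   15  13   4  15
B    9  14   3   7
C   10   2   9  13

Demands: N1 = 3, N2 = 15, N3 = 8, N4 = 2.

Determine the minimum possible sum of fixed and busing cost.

Open {B, C}: assign each demand point to its cheapest open site.
  N1→B 3×9=27, N2→C 15×2=30, N3→B 8×3=24, N4→B 2×7=14
  busing cost 95, fixed 22 → total 117.
Compare {A, B, C}: busing cost 95 + fixed 35 = 130.
Compare {A, C}: busing cost 118 + fixed 27 = 145.
Compare {C}: busing cost 158 + fixed 14 = 172.
All other subsets cost ≥ 130. Minimum total cost: 117.

117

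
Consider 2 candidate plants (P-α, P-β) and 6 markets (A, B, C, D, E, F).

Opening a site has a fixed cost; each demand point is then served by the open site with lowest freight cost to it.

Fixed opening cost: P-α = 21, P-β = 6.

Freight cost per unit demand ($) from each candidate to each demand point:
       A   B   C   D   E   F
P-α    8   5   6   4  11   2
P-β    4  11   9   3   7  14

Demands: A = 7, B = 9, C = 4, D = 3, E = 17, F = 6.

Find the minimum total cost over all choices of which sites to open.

Open {P-α, P-β}: assign each demand point to its cheapest open site.
  A→P-β 7×4=28, B→P-α 9×5=45, C→P-α 4×6=24, D→P-β 3×3=9, E→P-β 17×7=119, F→P-α 6×2=12
  freight cost 237, fixed 27 → total 264.
Compare {P-α}: freight cost 336 + fixed 21 = 357.
Compare {P-β}: freight cost 375 + fixed 6 = 381.

264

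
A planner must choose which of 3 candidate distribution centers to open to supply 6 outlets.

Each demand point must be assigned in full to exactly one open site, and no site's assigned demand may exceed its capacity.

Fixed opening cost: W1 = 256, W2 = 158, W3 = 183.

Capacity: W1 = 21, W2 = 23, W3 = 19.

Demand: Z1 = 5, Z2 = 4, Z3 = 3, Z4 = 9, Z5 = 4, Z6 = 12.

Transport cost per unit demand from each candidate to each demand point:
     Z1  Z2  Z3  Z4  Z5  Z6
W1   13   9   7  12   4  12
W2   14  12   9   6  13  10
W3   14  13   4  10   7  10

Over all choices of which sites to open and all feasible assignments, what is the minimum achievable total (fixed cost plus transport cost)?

673

Open {W2, W3}; cheapest assignment that respects the capacities:
  W2 (cap 23, load 18): Z1, Z2, Z4 — cost 5×14 + 4×12 + 9×6 = 172
  W3 (cap 19, load 19): Z3, Z5, Z6 — cost 3×4 + 4×7 + 12×10 = 160
  Shipping 332, fixed 341 → total 673.
  Any other capacity-feasible assignment to {W2, W3} ships for at least 332.
Compare {W1, W2}: its best feasible assignment gives total 726.
Compare {W1, W3}: its best feasible assignment gives total 807.
Every other set of open sites that can feasibly serve all demand totals ≥ 726 even under its best assignment. Minimum: 673.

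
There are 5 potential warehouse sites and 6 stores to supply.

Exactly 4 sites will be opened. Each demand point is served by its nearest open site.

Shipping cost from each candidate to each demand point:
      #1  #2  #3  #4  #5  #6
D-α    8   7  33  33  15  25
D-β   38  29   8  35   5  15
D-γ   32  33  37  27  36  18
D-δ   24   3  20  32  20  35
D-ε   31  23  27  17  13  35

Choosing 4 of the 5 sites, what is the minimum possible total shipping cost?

56

Open {D-α, D-β, D-δ, D-ε}.
  #1→D-α 8, #2→D-δ 3, #3→D-β 8, #4→D-ε 17, #5→D-β 5, #6→D-β 15  ⇒ total 56.
Compare {D-α, D-β, D-γ, D-ε}: total 60.
Compare {D-α, D-β, D-γ, D-δ}: total 66.
No size-4 selection does better; minimum is 56.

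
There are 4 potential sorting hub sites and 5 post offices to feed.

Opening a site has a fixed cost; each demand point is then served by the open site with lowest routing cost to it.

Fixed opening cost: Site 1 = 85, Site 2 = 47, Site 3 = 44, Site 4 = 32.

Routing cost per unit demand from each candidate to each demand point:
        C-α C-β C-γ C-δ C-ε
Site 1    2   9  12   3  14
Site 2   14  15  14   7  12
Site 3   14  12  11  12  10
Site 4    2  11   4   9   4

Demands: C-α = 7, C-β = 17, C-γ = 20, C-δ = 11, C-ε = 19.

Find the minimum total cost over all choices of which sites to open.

473

Open {Site 1, Site 4}: assign each demand point to its cheapest open site.
  C-α→Site 1 7×2=14, C-β→Site 1 17×9=153, C-γ→Site 4 20×4=80, C-δ→Site 1 11×3=33, C-ε→Site 4 19×4=76
  routing cost 356, fixed 117 → total 473.
Compare {Site 4}: routing cost 456 + fixed 32 = 488.
Compare {Site 2, Site 4}: routing cost 434 + fixed 79 = 513.
Compare {Site 1, Site 3, Site 4}: routing cost 356 + fixed 161 = 517.
All other subsets cost ≥ 488. Minimum total cost: 473.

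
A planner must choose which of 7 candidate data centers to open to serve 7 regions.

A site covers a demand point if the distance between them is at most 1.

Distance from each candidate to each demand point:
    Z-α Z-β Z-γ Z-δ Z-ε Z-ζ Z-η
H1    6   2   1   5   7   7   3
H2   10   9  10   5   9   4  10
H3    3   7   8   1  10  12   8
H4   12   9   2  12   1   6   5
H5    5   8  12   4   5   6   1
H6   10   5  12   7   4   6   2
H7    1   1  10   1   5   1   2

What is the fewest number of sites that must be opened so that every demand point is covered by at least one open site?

4

Coverage sets (demand points within 1 of each site):
  H1: {Z-γ}
  H2: {}
  H3: {Z-δ}
  H4: {Z-ε}
  H5: {Z-η}
  H6: {}
  H7: {Z-α, Z-β, Z-δ, Z-ζ}
No 3 sites suffice: every size-3 union leaves at least one demand point uncovered.
But {H1, H4, H5, H7} covers everything, so the minimum is 4.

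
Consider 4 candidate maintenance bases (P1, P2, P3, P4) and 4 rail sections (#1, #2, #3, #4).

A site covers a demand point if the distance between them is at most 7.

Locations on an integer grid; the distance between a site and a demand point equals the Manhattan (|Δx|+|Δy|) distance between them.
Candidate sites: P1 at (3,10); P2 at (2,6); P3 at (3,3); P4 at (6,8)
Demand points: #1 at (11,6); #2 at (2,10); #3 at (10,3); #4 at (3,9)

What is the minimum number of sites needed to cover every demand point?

Coverage sets (demand points within 7 of each site):
  P1: {#2, #4}
  P2: {#2, #4}
  P3: {#3, #4}
  P4: {#1, #2, #4}
No single site covers all 4 demand points.
But {P3, P4} covers everything, so the minimum is 2.

2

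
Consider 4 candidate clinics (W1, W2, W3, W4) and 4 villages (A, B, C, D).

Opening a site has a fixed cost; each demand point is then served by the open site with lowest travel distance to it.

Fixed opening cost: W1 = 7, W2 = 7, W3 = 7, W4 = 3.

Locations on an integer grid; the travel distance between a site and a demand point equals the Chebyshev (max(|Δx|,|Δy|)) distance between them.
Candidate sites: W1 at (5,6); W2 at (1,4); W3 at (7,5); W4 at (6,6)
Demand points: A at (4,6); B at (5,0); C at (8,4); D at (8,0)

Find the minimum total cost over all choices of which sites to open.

Open {W4}: assign each demand point to its cheapest open site.
  A→W4 2, B→W4 6, C→W4 2, D→W4 6
  travel distance 16, fixed 3 → total 19.
Compare {W3}: travel distance 14 + fixed 7 = 21.
Compare {W1}: travel distance 16 + fixed 7 = 23.
Compare {W3, W4}: travel distance 13 + fixed 10 = 23.
All other subsets cost ≥ 21. Minimum total cost: 19.

19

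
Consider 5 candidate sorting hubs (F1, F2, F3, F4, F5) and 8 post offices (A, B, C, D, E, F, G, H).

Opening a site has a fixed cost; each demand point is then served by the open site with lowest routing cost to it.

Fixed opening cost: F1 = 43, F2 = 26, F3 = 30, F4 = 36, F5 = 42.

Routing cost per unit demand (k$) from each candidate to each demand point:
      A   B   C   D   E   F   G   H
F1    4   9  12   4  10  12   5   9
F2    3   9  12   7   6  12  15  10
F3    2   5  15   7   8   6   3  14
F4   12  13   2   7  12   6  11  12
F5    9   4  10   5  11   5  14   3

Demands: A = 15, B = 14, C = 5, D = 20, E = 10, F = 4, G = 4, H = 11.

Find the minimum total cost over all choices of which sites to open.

449

Open {F3, F4, F5}: assign each demand point to its cheapest open site.
  A→F3 15×2=30, B→F5 14×4=56, C→F4 5×2=10, D→F5 20×5=100, E→F3 10×8=80, F→F5 4×5=20, G→F3 4×3=12, H→F5 11×3=33
  routing cost 341, fixed 108 → total 449.
Compare {F3, F5}: routing cost 381 + fixed 72 = 453.
Compare {F2, F3, F4, F5}: routing cost 321 + fixed 134 = 455.
Compare {F2, F3, F5}: routing cost 361 + fixed 98 = 459.
All other subsets cost ≥ 453. Minimum total cost: 449.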